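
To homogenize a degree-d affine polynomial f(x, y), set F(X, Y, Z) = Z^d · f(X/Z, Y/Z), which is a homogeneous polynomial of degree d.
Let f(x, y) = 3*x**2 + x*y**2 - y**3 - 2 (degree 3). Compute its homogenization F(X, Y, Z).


F(X, Y, Z) = 3*X**2*Z + X*Y**2 - Y**3 - 2*Z**3

deg(f) = 3.
Substitute x = X/Z, y = Y/Z into f, then multiply by Z^3.
  monomial 3·x^2·y^0 ↦ 3·X^2·Y^0·Z^1.
  monomial 1·x^1·y^2 ↦ 1·X^1·Y^2·Z^0.
  monomial -1·x^0·y^3 ↦ -1·X^0·Y^3·Z^0.
  monomial -2·x^0·y^0 ↦ -2·X^0·Y^0·Z^3.
Collecting: F(X, Y, Z) = 3*X**2*Z + X*Y**2 - Y**3 - 2*Z**3.


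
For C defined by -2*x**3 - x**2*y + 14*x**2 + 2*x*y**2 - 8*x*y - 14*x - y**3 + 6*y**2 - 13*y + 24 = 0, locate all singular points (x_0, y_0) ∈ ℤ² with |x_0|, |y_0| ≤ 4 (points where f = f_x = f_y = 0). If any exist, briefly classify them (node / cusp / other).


Singular points: {(2, 3)}; classification: node.

Compute partial derivatives:
  f_x = -6*x**2 - 2*x*y + 28*x + 2*y**2 - 8*y - 14.
  f_y = -x**2 + 4*x*y - 8*x - 3*y**2 + 12*y - 13.
Scan x_0 ∈ {−4, ..., 4}. For each x_0, f_y(x_0, y) is a polynomial in y; find its integer roots y ∈ {−4, ..., 4}, then test f_x and f at those candidates.
  x = -4: f_y(-4, y) = -3*y**2 - 4*y + 3; no integer root y with |y| ≤ 4.
  x = -3: f_y(-3, y) = 2 - 3*y**2; no integer root y with |y| ≤ 4.
  x = -2: f_y(-2, y) = -3*y**2 + 4*y - 1; vanishes at y ∈ {1}. (-2, 1): f_x = -96 ≠ 0.
  x = -1: f_y(-1, y) = -3*y**2 + 8*y - 6; no integer root y with |y| ≤ 4.
  x = 0: f_y(0, y) = -3*y**2 + 12*y - 13; no integer root y with |y| ≤ 4.
  x = 1: f_y(1, y) = -3*y**2 + 16*y - 22; no integer root y with |y| ≤ 4.
  x = 2: f_y(2, y) = -3*y**2 + 20*y - 33; vanishes at y ∈ {3}. (2, 3): f_x = 0, f = 0 — SINGULAR.
  x = 3: f_y(3, y) = -3*y**2 + 24*y - 46; no integer root y with |y| ≤ 4.
  x = 4: f_y(4, y) = -3*y**2 + 28*y - 61; no integer root y with |y| ≤ 4.
Only singular point on the grid: (2, 3).
Classify: substitute x = 2 + u, y = 3 + v and expand: f = -2*u**3 - u**2*v - u**2 + 2*u*v**2 - v**3 + v**2.
No constant or linear terms (consistent with a singular point). Quadratic part: -u**2 + v**2. Cubic part: -2*u**3 - u**2*v + 2*u*v**2 - v**3.
The quadratic part v**2 - u**2 = (v − u)(v + u) splits into two distinct linear factors, so there are two distinct tangent lines y − 3 = ±(x − 2) — this is a node (ordinary double point).
Classification: node.


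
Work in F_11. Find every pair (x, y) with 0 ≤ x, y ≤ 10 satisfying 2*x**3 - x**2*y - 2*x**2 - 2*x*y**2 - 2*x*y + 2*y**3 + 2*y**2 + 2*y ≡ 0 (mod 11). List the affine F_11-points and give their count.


Affine F_11-points: {(0, 0), (1, 0), (3, 5), (4, 2), (4, 10), (6, 9), (7, 1), (9, 10)}; count = 8.

For each of the 121 pairs (x, y) ∈ F_11², evaluate f(x, y) mod 11. Record the zeros.
  x = 0: [0↦0, 1↦6, 2↦6, 3↦1, 4↦3, 5↦2, 6↦10, 7↦6, 8↦2, 9↦10, 10↦9]  zeros at y ∈ {0}
  x = 1: [0↦0, 1↦1, 2↦3, 3↦7, 4↦3, 5↦3, 6↦8, 7↦8, 8↦4, 9↦8, 10↦10]  zeros at y ∈ {0}
  x = 2: [0↦8, 1↦2, 2↦4, 3↦4, 4↦3, 5↦2, 6↦2, 7↦4, 8↦9, 9↦7, 10↦10]  zeros at y ∈ ∅
  x = 3: [0↦3, 1↦10, 2↦10, 3↦4, 4↦4, 5↦0, 6↦4, 7↦6, 8↦7, 9↦8, 10↦10]  zeros at y ∈ {5}
  x = 4: [0↦8, 1↦4, 2↦0, 3↦8, 4↦7, 5↦9, 6↦4, 7↦4, 8↦10, 9↦1, 10↦0]  zeros at y ∈ {2, 10}
  x = 5: [0↦2, 1↦7, 2↦8, 3↦6, 4↦2, 5↦8, 6↦3, 7↦10, 8↦8, 9↦9, 10↦3]  zeros at y ∈ ∅
  x = 6: [0↦8, 1↦9, 2↦2, 3↦10, 4↦1, 5↦9, 6↦2, 7↦3, 8↦2, 9↦0, 10↦9]  zeros at y ∈ {9}
  x = 7: [0↦5, 1↦0, 2↦5, 3↦10, 4↦5, 5↦2, 6↦2, 7↦6, 8↦4, 9↦8, 10↦8]  zeros at y ∈ {1}
  x = 8: [0↦5, 1↦3, 2↦7, 3↦7, 4↦4, 5↦10, 6↦4, 7↦9, 8↦4, 9↦1, 10↦1]  zeros at y ∈ ∅
  x = 9: [0↦9, 1↦8, 2↦9, 3↦2, 4↦10, 5↦1, 6↦9, 7↦2, 8↦3, 9↦2, 10↦0]  zeros at y ∈ {10}
  x = 10: [0↦7, 1↦5, 2↦1, 3↦7, 4↦2, 5↦9, 6↦7, 7↦8, 8↦2, 9↦1, 10↦6]  zeros at y ∈ ∅
Collecting zeros: affine points = {(0, 0), (1, 0), (3, 5), (4, 2), (4, 10), (6, 9), (7, 1), (9, 10)}.
Total count |C(F_11)_aff| = 8.


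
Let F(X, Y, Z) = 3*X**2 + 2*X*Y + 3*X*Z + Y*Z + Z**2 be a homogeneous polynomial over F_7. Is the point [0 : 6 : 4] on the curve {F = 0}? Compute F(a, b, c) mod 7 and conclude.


F(0,6,4) ≡ 5 (mod 7); P is NOT on the curve.

Evaluate F(0, 6, 4) term-by-term (mod 7).
  3*X**2 ↦ 3·0·1·1 = 0
  2*X*Y ↦ 2·0·6·1 = 0
  3*X*Z ↦ 3·0·1·4 = 0
  Y*Z ↦ 1·1·6·4 = 24
  Z**2 ↦ 1·1·1·16 = 16
Sum: F(0, 6, 4) = (0) + (0) + (0) + (24) + (16) = 40.
Reducing mod 7: 40 ≡ 5 (mod 7).
Since F(a, b, c) ≡ 5 ≠ 0 (mod 7), P does NOT lie on the curve.


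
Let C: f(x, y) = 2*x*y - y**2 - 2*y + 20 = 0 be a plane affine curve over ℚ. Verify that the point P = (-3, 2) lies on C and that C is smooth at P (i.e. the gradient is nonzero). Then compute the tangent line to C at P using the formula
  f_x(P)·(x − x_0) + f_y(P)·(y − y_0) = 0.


Tangent line at P: 4*x - 12*y + 36 = 0.

Step 1: f(-3, 2) = 0, so P lies on C.
Step 2: partial derivatives
  f_x(x, y) = 2*y, f_y(x, y) = 2*x - 2*y - 2.
  f_x(P) = 4, f_y(P) = -12 (gradient nonzero, so P is smooth).
Step 3: tangent line at P: 4·(x − -3) + -12·(y − 2) = 0.
Expanding: 4*x - 12*y + 36 = 0.


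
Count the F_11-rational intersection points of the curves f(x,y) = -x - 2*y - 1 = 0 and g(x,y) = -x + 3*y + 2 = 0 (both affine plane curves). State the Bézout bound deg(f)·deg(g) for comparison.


Common zeros: {(9, 6)}; count = 1; Bézout bound = 1.

deg(f) = 1, deg(g) = 1, so Bézout bound = 1.
Scan x ∈ F_11. For each x, list the y ∈ F_11 with f(x, y) ≡ 0 and those with g(x, y) ≡ 0 (mod 11); the common zeros in that column are the intersection.
  x = 0: f ≡ 0 at y ∈ {5}; g ≡ 0 at y ∈ {3}; common: ∅.
  x = 1: f ≡ 0 at y ∈ {10}; g ≡ 0 at y ∈ {7}; common: ∅.
  x = 2: f ≡ 0 at y ∈ {4}; g ≡ 0 at y ∈ {0}; common: ∅.
  x = 3: f ≡ 0 at y ∈ {9}; g ≡ 0 at y ∈ {4}; common: ∅.
  x = 4: f ≡ 0 at y ∈ {3}; g ≡ 0 at y ∈ {8}; common: ∅.
  x = 5: f ≡ 0 at y ∈ {8}; g ≡ 0 at y ∈ {1}; common: ∅.
  x = 6: f ≡ 0 at y ∈ {2}; g ≡ 0 at y ∈ {5}; common: ∅.
  x = 7: f ≡ 0 at y ∈ {7}; g ≡ 0 at y ∈ {9}; common: ∅.
  x = 8: f ≡ 0 at y ∈ {1}; g ≡ 0 at y ∈ {2}; common: ∅.
  x = 9: f ≡ 0 at y ∈ {6}; g ≡ 0 at y ∈ {6}; common: {6}.
  x = 10: f ≡ 0 at y ∈ {0}; g ≡ 0 at y ∈ {10}; common: ∅.
Collecting: common zeros = {(9, 6)}, so the count is 1.
Comparison with the Bézout bound: 1 ≤ 1 = deg(f)·deg(g), as expected for curves with no common component (the bound is attained).


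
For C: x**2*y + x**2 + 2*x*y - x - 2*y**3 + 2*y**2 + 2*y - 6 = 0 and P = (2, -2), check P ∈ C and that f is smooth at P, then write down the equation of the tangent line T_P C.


Tangent line at P: -9*x - 22*y - 26 = 0.

Step 1: f(2, -2) = 0, so P lies on C.
Step 2: partial derivatives
  f_x(x, y) = 2*x*y + 2*x + 2*y - 1, f_y(x, y) = x**2 + 2*x - 6*y**2 + 4*y + 2.
  f_x(P) = -9, f_y(P) = -22 (gradient nonzero, so P is smooth).
Step 3: tangent line at P: -9·(x − 2) + -22·(y − -2) = 0.
Expanding: -9*x - 22*y - 26 = 0.


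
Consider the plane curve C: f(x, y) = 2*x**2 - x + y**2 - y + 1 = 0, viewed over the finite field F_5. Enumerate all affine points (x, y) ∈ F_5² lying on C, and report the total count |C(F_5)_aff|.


Affine F_5-points: {(4, 3)}; count = 1.

For each of the 25 pairs (x, y) ∈ F_5², evaluate f(x, y) mod 5. Record the zeros.
  x = 0: [0↦1, 1↦1, 2↦3, 3↦2, 4↦3]  zeros at y ∈ ∅
  x = 1: [0↦2, 1↦2, 2↦4, 3↦3, 4↦4]  zeros at y ∈ ∅
  x = 2: [0↦2, 1↦2, 2↦4, 3↦3, 4↦4]  zeros at y ∈ ∅
  x = 3: [0↦1, 1↦1, 2↦3, 3↦2, 4↦3]  zeros at y ∈ ∅
  x = 4: [0↦4, 1↦4, 2↦1, 3↦0, 4↦1]  zeros at y ∈ {3}
Collecting zeros: affine points = {(4, 3)}.
Total count |C(F_5)_aff| = 1.


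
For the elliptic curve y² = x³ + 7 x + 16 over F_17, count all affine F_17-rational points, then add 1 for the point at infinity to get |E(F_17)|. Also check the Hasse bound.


Affine points = {(0, 4), (0, 13), (2, 2), (2, 15), (3, 8), (3, 9), (6, 6), (6, 11), (7, 0), (9, 3), (9, 14), (10, 7), (10, 10), (11, 8), (11, 9), (12, 3), (12, 14), (13, 3), (13, 14), (14, 6), (14, 11), (16, 5), (16, 12)}; affine count = 23; |E(F_17)| = 24.

Discriminant check: Δ ∝ 4a³ + 27b² = 4·7³ + 27·16² = 4·343 + 27·256 ≡ 5 (mod 17). Nonzero ⇒ E is nonsingular.
For each x ∈ F_17, compute rhs = x³ + 7·x + 16 mod 17, then count y ∈ F_17 with y² ≡ rhs.
  x = 0: rhs = 16, matching y values: 4, 13 (2 points).
  x = 1: rhs = 7, matching y values: none (0 points).
  x = 2: rhs = 4, matching y values: 2, 15 (2 points).
  x = 3: rhs = 13, matching y values: 8, 9 (2 points).
  x = 4: rhs = 6, matching y values: none (0 points).
  x = 5: rhs = 6, matching y values: none (0 points).
  x = 6: rhs = 2, matching y values: 6, 11 (2 points).
  x = 7: rhs = 0, matching y values: 0 (1 points).
  x = 8: rhs = 6, matching y values: none (0 points).
  x = 9: rhs = 9, matching y values: 3, 14 (2 points).
  x = 10: rhs = 15, matching y values: 7, 10 (2 points).
  x = 11: rhs = 13, matching y values: 8, 9 (2 points).
  x = 12: rhs = 9, matching y values: 3, 14 (2 points).
  x = 13: rhs = 9, matching y values: 3, 14 (2 points).
  x = 14: rhs = 2, matching y values: 6, 11 (2 points).
  x = 15: rhs = 11, matching y values: none (0 points).
  x = 16: rhs = 8, matching y values: 5, 12 (2 points).
Total affine count: 23.
Full point count |E(F_17)| = 23 + 1 = 24.
Hasse bound: |24 − (17+1)| = |6| = 6 ≤ 2√17 ≈ 8.2462 ✓.


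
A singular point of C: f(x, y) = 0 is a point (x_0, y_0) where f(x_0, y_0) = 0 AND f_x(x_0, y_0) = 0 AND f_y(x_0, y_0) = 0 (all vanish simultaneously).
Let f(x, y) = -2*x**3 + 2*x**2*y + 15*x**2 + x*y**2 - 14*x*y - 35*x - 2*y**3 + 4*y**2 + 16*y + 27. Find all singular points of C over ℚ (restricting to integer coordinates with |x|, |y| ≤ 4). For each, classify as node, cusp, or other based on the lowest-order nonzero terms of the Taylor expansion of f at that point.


Singular points: {(3, 1)}; classification: node.

Compute partial derivatives:
  f_x = -6*x**2 + 4*x*y + 30*x + y**2 - 14*y - 35.
  f_y = 2*x**2 + 2*x*y - 14*x - 6*y**2 + 8*y + 16.
Scan x_0 ∈ {−4, ..., 4}. For each x_0, f_y(x_0, y) is a polynomial in y; find its integer roots y ∈ {−4, ..., 4}, then test f_x and f at those candidates.
  x = -4: f_y(-4, y) = 104 - 6*y**2; no integer root y with |y| ≤ 4.
  x = -3: f_y(-3, y) = -6*y**2 + 2*y + 76; no integer root y with |y| ≤ 4.
  x = -2: f_y(-2, y) = -6*y**2 + 4*y + 52; no integer root y with |y| ≤ 4.
  x = -1: f_y(-1, y) = -6*y**2 + 6*y + 32; no integer root y with |y| ≤ 4.
  x = 0: f_y(0, y) = -6*y**2 + 8*y + 16; no integer root y with |y| ≤ 4.
  x = 1: f_y(1, y) = -6*y**2 + 10*y + 4; vanishes at y ∈ {2}. (1, 2): f_x = -27 ≠ 0.
  x = 2: f_y(2, y) = -6*y**2 + 12*y - 4; no integer root y with |y| ≤ 4.
  x = 3: f_y(3, y) = -6*y**2 + 14*y - 8; vanishes at y ∈ {1}. (3, 1): f_x = 0, f = 0 — SINGULAR.
  x = 4: f_y(4, y) = -6*y**2 + 16*y - 8; vanishes at y ∈ {2}. (4, 2): f_x = -3 ≠ 0.
Only singular point on the grid: (3, 1).
Classify: substitute x = 3 + u, y = 1 + v and expand: f = -2*u**3 + 2*u**2*v - u**2 + u*v**2 - 2*v**3 + v**2.
No constant or linear terms (consistent with a singular point). Quadratic part: -u**2 + v**2. Cubic part: -2*u**3 + 2*u**2*v + u*v**2 - 2*v**3.
The quadratic part v**2 - u**2 = (v − u)(v + u) splits into two distinct linear factors, so there are two distinct tangent lines y − 1 = ±(x − 3) — this is a node (ordinary double point).
Classification: node.


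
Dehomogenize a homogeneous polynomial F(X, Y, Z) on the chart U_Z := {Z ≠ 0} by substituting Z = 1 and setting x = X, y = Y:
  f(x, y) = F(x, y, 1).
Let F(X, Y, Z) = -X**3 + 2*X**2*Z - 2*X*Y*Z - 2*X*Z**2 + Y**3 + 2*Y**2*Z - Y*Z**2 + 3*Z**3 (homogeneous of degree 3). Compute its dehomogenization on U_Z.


f(x, y) = -x**3 + 2*x**2 - 2*x*y - 2*x + y**3 + 2*y**2 - y + 3

On U_Z we set Z = 1. Each monomial c·X^i·Y^j·Z^k in F becomes c·x^i·y^j·1^k = c·x^i·y^j.
Substituting Z = 1: F(X, Y, 1) = -x**3 + 2*x**2 - 2*x*y - 2*x + y**3 + 2*y**2 - y + 3.
Note: deg(f) ≤ deg(F) = 3; strict inequality happens when F is divisible by Z (lost terms).


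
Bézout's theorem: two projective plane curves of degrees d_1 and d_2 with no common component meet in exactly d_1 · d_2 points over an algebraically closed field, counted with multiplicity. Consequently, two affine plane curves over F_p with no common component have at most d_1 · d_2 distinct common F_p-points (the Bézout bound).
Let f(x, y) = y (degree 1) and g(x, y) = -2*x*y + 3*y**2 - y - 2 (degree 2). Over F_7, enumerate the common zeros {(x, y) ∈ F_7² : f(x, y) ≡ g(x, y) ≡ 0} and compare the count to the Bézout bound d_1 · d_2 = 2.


Common zeros: ∅; count = 0; Bézout bound = 2.

deg(f) = 1, deg(g) = 2, so Bézout bound = 2.
Scan x ∈ F_7. For each x, list the y ∈ F_7 with f(x, y) ≡ 0 and those with g(x, y) ≡ 0 (mod 7); the common zeros in that column are the intersection.
  x = 0: f ≡ 0 at y ∈ {0}; g ≡ 0 at y ∈ {1, 4}; common: ∅.
  x = 1: f ≡ 0 at y ∈ {0}; g ≡ 0 at y ∈ ∅; common: ∅.
  x = 2: f ≡ 0 at y ∈ {0}; g ≡ 0 at y ∈ {2}; common: ∅.
  x = 3: f ≡ 0 at y ∈ {0}; g ≡ 0 at y ∈ ∅; common: ∅.
  x = 4: f ≡ 0 at y ∈ {0}; g ≡ 0 at y ∈ {5}; common: ∅.
  x = 5: f ≡ 0 at y ∈ {0}; g ≡ 0 at y ∈ ∅; common: ∅.
  x = 6: f ≡ 0 at y ∈ {0}; g ≡ 0 at y ∈ {3, 6}; common: ∅.
Collecting: common zeros = ∅, so the count is 0.
Comparison with the Bézout bound: 0 ≤ 2 = deg(f)·deg(g), as expected for curves with no common component (the affine F_7-count falls short of the bound because intersections may lie at infinity, over extension fields, or carry multiplicity).


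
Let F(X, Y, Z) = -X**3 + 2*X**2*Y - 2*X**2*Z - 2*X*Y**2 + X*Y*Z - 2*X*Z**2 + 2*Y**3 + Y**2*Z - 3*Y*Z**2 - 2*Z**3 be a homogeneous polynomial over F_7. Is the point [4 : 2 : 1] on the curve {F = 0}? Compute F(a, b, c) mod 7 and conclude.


F(4,2,1) ≡ 4 (mod 7); P is NOT on the curve.

Evaluate F(4, 2, 1) term-by-term (mod 7).
  -X**3 ↦ -1·64·1·1 = -64
  2*X**2*Y ↦ 2·16·2·1 = 64
  -2*X**2*Z ↦ -2·16·1·1 = -32
  -2*X*Y**2 ↦ -2·4·4·1 = -32
  X*Y*Z ↦ 1·4·2·1 = 8
  -2*X*Z**2 ↦ -2·4·1·1 = -8
  2*Y**3 ↦ 2·1·8·1 = 16
  Y**2*Z ↦ 1·1·4·1 = 4
  -3*Y*Z**2 ↦ -3·1·2·1 = -6
  -2*Z**3 ↦ -2·1·1·1 = -2
Sum: F(4, 2, 1) = (-64) + (64) + (-32) + (-32) + (8) + (-8) + (16) + (4) + (-6) + (-2) = -52.
Reducing mod 7: -52 ≡ 4 (mod 7).
Since F(a, b, c) ≡ 4 ≠ 0 (mod 7), P does NOT lie on the curve.


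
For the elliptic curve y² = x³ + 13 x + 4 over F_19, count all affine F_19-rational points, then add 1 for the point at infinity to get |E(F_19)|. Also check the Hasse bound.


Affine points = {(0, 2), (0, 17), (2, 0), (4, 5), (4, 14), (5, 2), (5, 17), (7, 1), (7, 18), (12, 8), (12, 11), (14, 2), (14, 17), (18, 3), (18, 16)}; affine count = 15; |E(F_19)| = 16.

Discriminant check: Δ ∝ 4a³ + 27b² = 4·13³ + 27·4² = 4·2197 + 27·16 ≡ 5 (mod 19). Nonzero ⇒ E is nonsingular.
For each x ∈ F_19, compute rhs = x³ + 13·x + 4 mod 19, then count y ∈ F_19 with y² ≡ rhs.
  x = 0: rhs = 4, matching y values: 2, 17 (2 points).
  x = 1: rhs = 18, matching y values: none (0 points).
  x = 2: rhs = 0, matching y values: 0 (1 points).
  x = 3: rhs = 13, matching y values: none (0 points).
  x = 4: rhs = 6, matching y values: 5, 14 (2 points).
  x = 5: rhs = 4, matching y values: 2, 17 (2 points).
  x = 6: rhs = 13, matching y values: none (0 points).
  x = 7: rhs = 1, matching y values: 1, 18 (2 points).
  x = 8: rhs = 12, matching y values: none (0 points).
  x = 9: rhs = 14, matching y values: none (0 points).
  x = 10: rhs = 13, matching y values: none (0 points).
  x = 11: rhs = 15, matching y values: none (0 points).
  x = 12: rhs = 7, matching y values: 8, 11 (2 points).
  x = 13: rhs = 14, matching y values: none (0 points).
  x = 14: rhs = 4, matching y values: 2, 17 (2 points).
  x = 15: rhs = 2, matching y values: none (0 points).
  x = 16: rhs = 14, matching y values: none (0 points).
  x = 17: rhs = 8, matching y values: none (0 points).
  x = 18: rhs = 9, matching y values: 3, 16 (2 points).
Total affine count: 15.
Full point count |E(F_19)| = 15 + 1 = 16.
Hasse bound: |16 − (19+1)| = |-4| = 4 ≤ 2√19 ≈ 8.7178 ✓.


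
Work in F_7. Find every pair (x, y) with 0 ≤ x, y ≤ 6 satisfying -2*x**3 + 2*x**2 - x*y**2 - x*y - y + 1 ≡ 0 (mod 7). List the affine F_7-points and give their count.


Affine F_7-points: {(0, 1), (1, 2), (1, 3), (2, 0), (2, 2), (3, 0), (3, 1), (5, 1), (5, 2), (6, 3), (6, 4)}; count = 11.

For each of the 49 pairs (x, y) ∈ F_7², evaluate f(x, y) mod 7. Record the zeros.
  x = 0: [0↦1, 1↦0, 2↦6, 3↦5, 4↦4, 5↦3, 6↦2]  zeros at y ∈ {1}
  x = 1: [0↦1, 1↦5, 2↦0, 3↦0, 4↦5, 5↦1, 6↦2]  zeros at y ∈ {2, 3}
  x = 2: [0↦0, 1↦2, 2↦0, 3↦1, 4↦5, 5↦5, 6↦1]  zeros at y ∈ {0, 2}
  x = 3: [0↦0, 1↦0, 2↦1, 3↦3, 4↦6, 5↦3, 6↦1]  zeros at y ∈ {0, 1}
  x = 4: [0↦3, 1↦1, 2↦5, 3↦1, 4↦3, 5↦4, 6↦4]  zeros at y ∈ ∅
  x = 5: [0↦4, 1↦0, 2↦0, 3↦4, 4↦5, 5↦3, 6↦5]  zeros at y ∈ {1, 2}
  x = 6: [0↦5, 1↦6, 2↦2, 3↦0, 4↦0, 5↦2, 6↦6]  zeros at y ∈ {3, 4}
Collecting zeros: affine points = {(0, 1), (1, 2), (1, 3), (2, 0), (2, 2), (3, 0), (3, 1), (5, 1), (5, 2), (6, 3), (6, 4)}.
Total count |C(F_7)_aff| = 11.


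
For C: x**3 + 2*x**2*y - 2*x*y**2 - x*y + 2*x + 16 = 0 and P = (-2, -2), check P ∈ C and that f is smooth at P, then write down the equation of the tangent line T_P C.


Tangent line at P: 24*x - 6*y + 36 = 0.

Step 1: f(-2, -2) = 0, so P lies on C.
Step 2: partial derivatives
  f_x(x, y) = 3*x**2 + 4*x*y - 2*y**2 - y + 2, f_y(x, y) = 2*x**2 - 4*x*y - x.
  f_x(P) = 24, f_y(P) = -6 (gradient nonzero, so P is smooth).
Step 3: tangent line at P: 24·(x − -2) + -6·(y − -2) = 0.
Expanding: 24*x - 6*y + 36 = 0.


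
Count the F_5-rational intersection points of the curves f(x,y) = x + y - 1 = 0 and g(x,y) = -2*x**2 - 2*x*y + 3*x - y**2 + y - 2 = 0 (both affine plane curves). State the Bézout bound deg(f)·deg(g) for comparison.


Common zeros: {(3, 3), (4, 2)}; count = 2; Bézout bound = 2.

deg(f) = 1, deg(g) = 2, so Bézout bound = 2.
Scan x ∈ F_5. For each x, list the y ∈ F_5 with f(x, y) ≡ 0 and those with g(x, y) ≡ 0 (mod 5); the common zeros in that column are the intersection.
  x = 0: f ≡ 0 at y ∈ {1}; g ≡ 0 at y ∈ ∅; common: ∅.
  x = 1: f ≡ 0 at y ∈ {0}; g ≡ 0 at y ∈ ∅; common: ∅.
  x = 2: f ≡ 0 at y ∈ {4}; g ≡ 0 at y ∈ ∅; common: ∅.
  x = 3: f ≡ 0 at y ∈ {3}; g ≡ 0 at y ∈ {2, 3}; common: {3}.
  x = 4: f ≡ 0 at y ∈ {2}; g ≡ 0 at y ∈ {1, 2}; common: {2}.
Collecting: common zeros = {(3, 3), (4, 2)}, so the count is 2.
Comparison with the Bézout bound: 2 ≤ 2 = deg(f)·deg(g), as expected for curves with no common component (the bound is attained).


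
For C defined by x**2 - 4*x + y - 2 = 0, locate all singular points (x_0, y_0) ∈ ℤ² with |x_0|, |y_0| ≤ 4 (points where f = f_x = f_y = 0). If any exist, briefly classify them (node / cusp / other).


No singular points in the scanned grid; C is smooth there.

Compute partial derivatives:
  f_x = 2*x - 4.
  f_y = 1.
f_y = 1 is a nonzero constant, so f_y never vanishes: no point (x, y) can satisfy f = f_x = f_y = 0. In particular no (x, y) ∈ {−4, ..., 4}² is singular; the curve is smooth.


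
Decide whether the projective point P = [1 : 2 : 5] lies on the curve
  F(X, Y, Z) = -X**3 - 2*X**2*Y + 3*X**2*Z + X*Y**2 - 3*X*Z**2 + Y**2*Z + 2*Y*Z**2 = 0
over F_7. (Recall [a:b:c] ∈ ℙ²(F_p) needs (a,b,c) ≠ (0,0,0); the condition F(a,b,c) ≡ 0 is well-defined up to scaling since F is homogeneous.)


F(1,2,5) ≡ 3 (mod 7); P is NOT on the curve.

Evaluate F(1, 2, 5) term-by-term (mod 7).
  -X**3 ↦ -1·1·1·1 = -1
  -2*X**2*Y ↦ -2·1·2·1 = -4
  3*X**2*Z ↦ 3·1·1·5 = 15
  X*Y**2 ↦ 1·1·4·1 = 4
  -3*X*Z**2 ↦ -3·1·1·25 = -75
  Y**2*Z ↦ 1·1·4·5 = 20
  2*Y*Z**2 ↦ 2·1·2·25 = 100
Sum: F(1, 2, 5) = (-1) + (-4) + (15) + (4) + (-75) + (20) + (100) = 59.
Reducing mod 7: 59 ≡ 3 (mod 7).
Since F(a, b, c) ≡ 3 ≠ 0 (mod 7), P does NOT lie on the curve.


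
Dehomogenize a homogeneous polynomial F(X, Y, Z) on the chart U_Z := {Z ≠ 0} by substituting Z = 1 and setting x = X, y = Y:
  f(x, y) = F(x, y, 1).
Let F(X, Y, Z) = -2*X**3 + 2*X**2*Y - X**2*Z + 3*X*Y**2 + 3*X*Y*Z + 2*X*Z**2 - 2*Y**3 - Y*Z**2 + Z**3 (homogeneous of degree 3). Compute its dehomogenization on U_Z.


f(x, y) = -2*x**3 + 2*x**2*y - x**2 + 3*x*y**2 + 3*x*y + 2*x - 2*y**3 - y + 1

On U_Z we set Z = 1. Each monomial c·X^i·Y^j·Z^k in F becomes c·x^i·y^j·1^k = c·x^i·y^j.
Substituting Z = 1: F(X, Y, 1) = -2*x**3 + 2*x**2*y - x**2 + 3*x*y**2 + 3*x*y + 2*x - 2*y**3 - y + 1.
Note: deg(f) ≤ deg(F) = 3; strict inequality happens when F is divisible by Z (lost terms).


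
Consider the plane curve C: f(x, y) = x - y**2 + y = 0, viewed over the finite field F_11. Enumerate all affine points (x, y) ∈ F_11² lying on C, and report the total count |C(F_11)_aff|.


Affine F_11-points: {(0, 0), (0, 1), (1, 4), (1, 8), (2, 2), (2, 10), (6, 3), (6, 9), (8, 6), (9, 5), (9, 7)}; count = 11.

For each of the 121 pairs (x, y) ∈ F_11², evaluate f(x, y) mod 11. Record the zeros.
  x = 0: [0↦0, 1↦0, 2↦9, 3↦5, 4↦10, 5↦2, 6↦3, 7↦2, 8↦10, 9↦5, 10↦9]  zeros at y ∈ {0, 1}
  x = 1: [0↦1, 1↦1, 2↦10, 3↦6, 4↦0, 5↦3, 6↦4, 7↦3, 8↦0, 9↦6, 10↦10]  zeros at y ∈ {4, 8}
  x = 2: [0↦2, 1↦2, 2↦0, 3↦7, 4↦1, 5↦4, 6↦5, 7↦4, 8↦1, 9↦7, 10↦0]  zeros at y ∈ {2, 10}
  x = 3: [0↦3, 1↦3, 2↦1, 3↦8, 4↦2, 5↦5, 6↦6, 7↦5, 8↦2, 9↦8, 10↦1]  zeros at y ∈ ∅
  x = 4: [0↦4, 1↦4, 2↦2, 3↦9, 4↦3, 5↦6, 6↦7, 7↦6, 8↦3, 9↦9, 10↦2]  zeros at y ∈ ∅
  x = 5: [0↦5, 1↦5, 2↦3, 3↦10, 4↦4, 5↦7, 6↦8, 7↦7, 8↦4, 9↦10, 10↦3]  zeros at y ∈ ∅
  x = 6: [0↦6, 1↦6, 2↦4, 3↦0, 4↦5, 5↦8, 6↦9, 7↦8, 8↦5, 9↦0, 10↦4]  zeros at y ∈ {3, 9}
  x = 7: [0↦7, 1↦7, 2↦5, 3↦1, 4↦6, 5↦9, 6↦10, 7↦9, 8↦6, 9↦1, 10↦5]  zeros at y ∈ ∅
  x = 8: [0↦8, 1↦8, 2↦6, 3↦2, 4↦7, 5↦10, 6↦0, 7↦10, 8↦7, 9↦2, 10↦6]  zeros at y ∈ {6}
  x = 9: [0↦9, 1↦9, 2↦7, 3↦3, 4↦8, 5↦0, 6↦1, 7↦0, 8↦8, 9↦3, 10↦7]  zeros at y ∈ {5, 7}
  x = 10: [0↦10, 1↦10, 2↦8, 3↦4, 4↦9, 5↦1, 6↦2, 7↦1, 8↦9, 9↦4, 10↦8]  zeros at y ∈ ∅
Collecting zeros: affine points = {(0, 0), (0, 1), (1, 4), (1, 8), (2, 2), (2, 10), (6, 3), (6, 9), (8, 6), (9, 5), (9, 7)}.
Total count |C(F_11)_aff| = 11.


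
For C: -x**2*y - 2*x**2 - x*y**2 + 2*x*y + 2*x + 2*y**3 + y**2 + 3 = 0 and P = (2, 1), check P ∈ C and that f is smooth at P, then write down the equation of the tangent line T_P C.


Tangent line at P: -9*x + 4*y + 14 = 0.

Step 1: f(2, 1) = 0, so P lies on C.
Step 2: partial derivatives
  f_x(x, y) = -2*x*y - 4*x - y**2 + 2*y + 2, f_y(x, y) = -x**2 - 2*x*y + 2*x + 6*y**2 + 2*y.
  f_x(P) = -9, f_y(P) = 4 (gradient nonzero, so P is smooth).
Step 3: tangent line at P: -9·(x − 2) + 4·(y − 1) = 0.
Expanding: -9*x + 4*y + 14 = 0.


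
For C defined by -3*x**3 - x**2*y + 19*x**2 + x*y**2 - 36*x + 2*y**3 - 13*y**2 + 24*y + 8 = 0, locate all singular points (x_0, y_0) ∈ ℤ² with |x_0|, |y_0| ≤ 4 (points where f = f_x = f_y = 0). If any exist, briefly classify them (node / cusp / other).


Singular points: {(2, 2)}; classification: node.

Compute partial derivatives:
  f_x = -9*x**2 - 2*x*y + 38*x + y**2 - 36.
  f_y = -x**2 + 2*x*y + 6*y**2 - 26*y + 24.
Scan x_0 ∈ {−4, ..., 4}. For each x_0, f_y(x_0, y) is a polynomial in y; find its integer roots y ∈ {−4, ..., 4}, then test f_x and f at those candidates.
  x = -4: f_y(-4, y) = 6*y**2 - 34*y + 8; no integer root y with |y| ≤ 4.
  x = -3: f_y(-3, y) = 6*y**2 - 32*y + 15; no integer root y with |y| ≤ 4.
  x = -2: f_y(-2, y) = 6*y**2 - 30*y + 20; no integer root y with |y| ≤ 4.
  x = -1: f_y(-1, y) = 6*y**2 - 28*y + 23; no integer root y with |y| ≤ 4.
  x = 0: f_y(0, y) = 6*y**2 - 26*y + 24; vanishes at y ∈ {3}. (0, 3): f_x = -27 ≠ 0.
  x = 1: f_y(1, y) = 6*y**2 - 24*y + 23; no integer root y with |y| ≤ 4.
  x = 2: f_y(2, y) = 6*y**2 - 22*y + 20; vanishes at y ∈ {2}. (2, 2): f_x = 0, f = 0 — SINGULAR.
  x = 3: f_y(3, y) = 6*y**2 - 20*y + 15; no integer root y with |y| ≤ 4.
  x = 4: f_y(4, y) = 6*y**2 - 18*y + 8; no integer root y with |y| ≤ 4.
Only singular point on the grid: (2, 2).
Classify: substitute x = 2 + u, y = 2 + v and expand: f = -3*u**3 - u**2*v - u**2 + u*v**2 + 2*v**3 + v**2.
No constant or linear terms (consistent with a singular point). Quadratic part: -u**2 + v**2. Cubic part: -3*u**3 - u**2*v + u*v**2 + 2*v**3.
The quadratic part v**2 - u**2 = (v − u)(v + u) splits into two distinct linear factors, so there are two distinct tangent lines y − 2 = ±(x − 2) — this is a node (ordinary double point).
Classification: node.


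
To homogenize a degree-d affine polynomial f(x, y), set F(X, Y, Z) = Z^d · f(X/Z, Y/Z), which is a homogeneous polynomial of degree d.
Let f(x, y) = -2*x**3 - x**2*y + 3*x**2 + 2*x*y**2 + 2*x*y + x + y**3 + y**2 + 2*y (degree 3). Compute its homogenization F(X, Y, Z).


F(X, Y, Z) = -2*X**3 - X**2*Y + 3*X**2*Z + 2*X*Y**2 + 2*X*Y*Z + X*Z**2 + Y**3 + Y**2*Z + 2*Y*Z**2

deg(f) = 3.
Substitute x = X/Z, y = Y/Z into f, then multiply by Z^3.
  monomial -2·x^3·y^0 ↦ -2·X^3·Y^0·Z^0.
  monomial -1·x^2·y^1 ↦ -1·X^2·Y^1·Z^0.
  monomial 3·x^2·y^0 ↦ 3·X^2·Y^0·Z^1.
  monomial 2·x^1·y^2 ↦ 2·X^1·Y^2·Z^0.
  monomial 2·x^1·y^1 ↦ 2·X^1·Y^1·Z^1.
  monomial 1·x^1·y^0 ↦ 1·X^1·Y^0·Z^2.
  monomial 1·x^0·y^3 ↦ 1·X^0·Y^3·Z^0.
  monomial 1·x^0·y^2 ↦ 1·X^0·Y^2·Z^1.
  monomial 2·x^0·y^1 ↦ 2·X^0·Y^1·Z^2.
Collecting: F(X, Y, Z) = -2*X**3 - X**2*Y + 3*X**2*Z + 2*X*Y**2 + 2*X*Y*Z + X*Z**2 + Y**3 + Y**2*Z + 2*Y*Z**2.


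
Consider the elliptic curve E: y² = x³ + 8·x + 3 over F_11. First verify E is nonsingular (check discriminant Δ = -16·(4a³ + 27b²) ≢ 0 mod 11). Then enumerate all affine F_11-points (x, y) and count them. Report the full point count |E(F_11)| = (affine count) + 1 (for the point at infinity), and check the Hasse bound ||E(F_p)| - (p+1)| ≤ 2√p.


Affine points = {(0, 5), (0, 6), (1, 1), (1, 10), (2, 4), (2, 7), (4, 0), (5, 5), (5, 6), (6, 5), (6, 6), (9, 1), (9, 10), (10, 4), (10, 7)}; affine count = 15; |E(F_11)| = 16.

Discriminant check: Δ ∝ 4a³ + 27b² = 4·8³ + 27·3² = 4·512 + 27·9 ≡ 3 (mod 11). Nonzero ⇒ E is nonsingular.
For each x ∈ F_11, compute rhs = x³ + 8·x + 3 mod 11, then count y ∈ F_11 with y² ≡ rhs.
  x = 0: rhs = 3, matching y values: 5, 6 (2 points).
  x = 1: rhs = 1, matching y values: 1, 10 (2 points).
  x = 2: rhs = 5, matching y values: 4, 7 (2 points).
  x = 3: rhs = 10, matching y values: none (0 points).
  x = 4: rhs = 0, matching y values: 0 (1 points).
  x = 5: rhs = 3, matching y values: 5, 6 (2 points).
  x = 6: rhs = 3, matching y values: 5, 6 (2 points).
  x = 7: rhs = 6, matching y values: none (0 points).
  x = 8: rhs = 7, matching y values: none (0 points).
  x = 9: rhs = 1, matching y values: 1, 10 (2 points).
  x = 10: rhs = 5, matching y values: 4, 7 (2 points).
Total affine count: 15.
Full point count |E(F_11)| = 15 + 1 = 16.
Hasse bound: |16 − (11+1)| = |4| = 4 ≤ 2√11 ≈ 6.6332 ✓.


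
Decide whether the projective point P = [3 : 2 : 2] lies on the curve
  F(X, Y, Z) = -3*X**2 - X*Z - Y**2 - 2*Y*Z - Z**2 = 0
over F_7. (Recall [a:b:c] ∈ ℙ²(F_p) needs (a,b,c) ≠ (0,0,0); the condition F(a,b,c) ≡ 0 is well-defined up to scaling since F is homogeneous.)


F(3,2,2) ≡ 0 (mod 7); P is on the curve.

Evaluate F(3, 2, 2) term-by-term (mod 7).
  -3*X**2 ↦ -3·9·1·1 = -27
  -X*Z ↦ -1·3·1·2 = -6
  -Y**2 ↦ -1·1·4·1 = -4
  -2*Y*Z ↦ -2·1·2·2 = -8
  -Z**2 ↦ -1·1·1·4 = -4
Sum: F(3, 2, 2) = (-27) + (-6) + (-4) + (-8) + (-4) = -49.
Reducing mod 7: -49 ≡ 0 (mod 7).
Since F(a, b, c) ≡ 0 (mod 7), P lies on the curve.


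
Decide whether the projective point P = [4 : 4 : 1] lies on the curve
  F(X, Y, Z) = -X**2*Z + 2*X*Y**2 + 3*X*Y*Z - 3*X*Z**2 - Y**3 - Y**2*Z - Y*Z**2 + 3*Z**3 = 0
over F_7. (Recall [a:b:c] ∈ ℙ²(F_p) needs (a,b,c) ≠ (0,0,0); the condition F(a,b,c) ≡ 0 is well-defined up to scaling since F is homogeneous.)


F(4,4,1) ≡ 4 (mod 7); P is NOT on the curve.

Evaluate F(4, 4, 1) term-by-term (mod 7).
  -X**2*Z ↦ -1·16·1·1 = -16
  2*X*Y**2 ↦ 2·4·16·1 = 128
  3*X*Y*Z ↦ 3·4·4·1 = 48
  -3*X*Z**2 ↦ -3·4·1·1 = -12
  -Y**3 ↦ -1·1·64·1 = -64
  -Y**2*Z ↦ -1·1·16·1 = -16
  -Y*Z**2 ↦ -1·1·4·1 = -4
  3*Z**3 ↦ 3·1·1·1 = 3
Sum: F(4, 4, 1) = (-16) + (128) + (48) + (-12) + (-64) + (-16) + (-4) + (3) = 67.
Reducing mod 7: 67 ≡ 4 (mod 7).
Since F(a, b, c) ≡ 4 ≠ 0 (mod 7), P does NOT lie on the curve.


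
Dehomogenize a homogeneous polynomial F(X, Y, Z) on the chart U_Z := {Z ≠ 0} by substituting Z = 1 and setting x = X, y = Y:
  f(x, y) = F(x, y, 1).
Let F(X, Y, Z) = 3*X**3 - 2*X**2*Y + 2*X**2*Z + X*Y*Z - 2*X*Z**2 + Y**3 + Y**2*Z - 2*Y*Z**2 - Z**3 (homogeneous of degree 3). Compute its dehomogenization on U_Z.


f(x, y) = 3*x**3 - 2*x**2*y + 2*x**2 + x*y - 2*x + y**3 + y**2 - 2*y - 1

On U_Z we set Z = 1. Each monomial c·X^i·Y^j·Z^k in F becomes c·x^i·y^j·1^k = c·x^i·y^j.
Substituting Z = 1: F(X, Y, 1) = 3*x**3 - 2*x**2*y + 2*x**2 + x*y - 2*x + y**3 + y**2 - 2*y - 1.
Note: deg(f) ≤ deg(F) = 3; strict inequality happens when F is divisible by Z (lost terms).


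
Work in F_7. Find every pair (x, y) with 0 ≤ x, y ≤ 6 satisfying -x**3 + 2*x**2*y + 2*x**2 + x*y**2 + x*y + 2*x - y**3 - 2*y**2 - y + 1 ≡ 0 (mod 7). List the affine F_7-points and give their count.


Affine F_7-points: {(4, 5), (5, 3), (6, 6)}; count = 3.

For each of the 49 pairs (x, y) ∈ F_7², evaluate f(x, y) mod 7. Record the zeros.
  x = 0: [0↦1, 1↦4, 2↦4, 3↦2, 4↦6, 5↦3, 6↦1]  zeros at y ∈ ∅
  x = 1: [0↦4, 1↦4, 2↦3, 3↦2, 4↦2, 5↦4, 6↦2]  zeros at y ∈ ∅
  x = 2: [0↦5, 1↦6, 2↦1, 3↦5, 4↦5, 5↦2, 6↦4]  zeros at y ∈ ∅
  x = 3: [0↦5, 1↦4, 2↦6, 3↦5, 4↦2, 5↦5, 6↦1]  zeros at y ∈ ∅
  x = 4: [0↦5, 1↦6, 2↦5, 3↦3, 4↦1, 5↦0, 6↦1]  zeros at y ∈ {5}
  x = 5: [0↦6, 1↦6, 2↦6, 3↦0, 4↦3, 5↦2, 6↦5]  zeros at y ∈ {3}
  x = 6: [0↦2, 1↦5, 2↦3, 3↦4, 4↦2, 5↦5, 6↦0]  zeros at y ∈ {6}
Collecting zeros: affine points = {(4, 5), (5, 3), (6, 6)}.
Total count |C(F_7)_aff| = 3.


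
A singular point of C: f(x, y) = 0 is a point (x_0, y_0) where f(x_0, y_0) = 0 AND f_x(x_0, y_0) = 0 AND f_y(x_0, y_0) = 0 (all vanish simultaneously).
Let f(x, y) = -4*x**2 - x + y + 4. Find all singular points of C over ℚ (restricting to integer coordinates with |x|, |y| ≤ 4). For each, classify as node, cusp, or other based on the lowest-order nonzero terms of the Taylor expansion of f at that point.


No singular points in the scanned grid; C is smooth there.

Compute partial derivatives:
  f_x = -8*x - 1.
  f_y = 1.
f_y = 1 is a nonzero constant, so f_y never vanishes: no point (x, y) can satisfy f = f_x = f_y = 0. In particular no (x, y) ∈ {−4, ..., 4}² is singular; the curve is smooth.


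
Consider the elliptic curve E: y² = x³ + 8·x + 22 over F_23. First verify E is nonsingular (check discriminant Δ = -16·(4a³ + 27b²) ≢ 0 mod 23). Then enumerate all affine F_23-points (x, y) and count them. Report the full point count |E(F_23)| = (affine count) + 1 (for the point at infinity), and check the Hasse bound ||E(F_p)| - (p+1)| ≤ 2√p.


Affine points = {(1, 10), (1, 13), (2, 0), (3, 2), (3, 21), (4, 7), (4, 16), (5, 7), (5, 16), (8, 0), (9, 8), (9, 15), (12, 11), (12, 12), (13, 0), (14, 7), (14, 16), (18, 8), (18, 15), (19, 8), (19, 15), (22, 6), (22, 17)}; affine count = 23; |E(F_23)| = 24.

Discriminant check: Δ ∝ 4a³ + 27b² = 4·8³ + 27·22² = 4·512 + 27·484 ≡ 5 (mod 23). Nonzero ⇒ E is nonsingular.
For each x ∈ F_23, compute rhs = x³ + 8·x + 22 mod 23, then count y ∈ F_23 with y² ≡ rhs.
  x = 0: rhs = 22, matching y values: none (0 points).
  x = 1: rhs = 8, matching y values: 10, 13 (2 points).
  x = 2: rhs = 0, matching y values: 0 (1 points).
  x = 3: rhs = 4, matching y values: 2, 21 (2 points).
  x = 4: rhs = 3, matching y values: 7, 16 (2 points).
  x = 5: rhs = 3, matching y values: 7, 16 (2 points).
  x = 6: rhs = 10, matching y values: none (0 points).
  x = 7: rhs = 7, matching y values: none (0 points).
  x = 8: rhs = 0, matching y values: 0 (1 points).
  x = 9: rhs = 18, matching y values: 8, 15 (2 points).
  x = 10: rhs = 21, matching y values: none (0 points).
  x = 11: rhs = 15, matching y values: none (0 points).
  x = 12: rhs = 6, matching y values: 11, 12 (2 points).
  x = 13: rhs = 0, matching y values: 0 (1 points).
  x = 14: rhs = 3, matching y values: 7, 16 (2 points).
  x = 15: rhs = 21, matching y values: none (0 points).
  x = 16: rhs = 14, matching y values: none (0 points).
  x = 17: rhs = 11, matching y values: none (0 points).
  x = 18: rhs = 18, matching y values: 8, 15 (2 points).
  x = 19: rhs = 18, matching y values: 8, 15 (2 points).
  x = 20: rhs = 17, matching y values: none (0 points).
  x = 21: rhs = 21, matching y values: none (0 points).
  x = 22: rhs = 13, matching y values: 6, 17 (2 points).
Total affine count: 23.
Full point count |E(F_23)| = 23 + 1 = 24.
Hasse bound: |24 − (23+1)| = |0| = 0 ≤ 2√23 ≈ 9.5917 ✓.


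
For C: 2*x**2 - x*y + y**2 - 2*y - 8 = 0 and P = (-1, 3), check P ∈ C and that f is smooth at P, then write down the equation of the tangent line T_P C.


Tangent line at P: -7*x + 5*y - 22 = 0.

Step 1: f(-1, 3) = 0, so P lies on C.
Step 2: partial derivatives
  f_x(x, y) = 4*x - y, f_y(x, y) = -x + 2*y - 2.
  f_x(P) = -7, f_y(P) = 5 (gradient nonzero, so P is smooth).
Step 3: tangent line at P: -7·(x − -1) + 5·(y − 3) = 0.
Expanding: -7*x + 5*y - 22 = 0.


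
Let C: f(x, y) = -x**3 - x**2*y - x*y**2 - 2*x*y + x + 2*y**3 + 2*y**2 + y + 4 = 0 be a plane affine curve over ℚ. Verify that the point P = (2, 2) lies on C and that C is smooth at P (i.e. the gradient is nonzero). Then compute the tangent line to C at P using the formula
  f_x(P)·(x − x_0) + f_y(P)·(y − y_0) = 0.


Tangent line at P: -27*x + 17*y + 20 = 0.

Step 1: f(2, 2) = 0, so P lies on C.
Step 2: partial derivatives
  f_x(x, y) = -3*x**2 - 2*x*y - y**2 - 2*y + 1, f_y(x, y) = -x**2 - 2*x*y - 2*x + 6*y**2 + 4*y + 1.
  f_x(P) = -27, f_y(P) = 17 (gradient nonzero, so P is smooth).
Step 3: tangent line at P: -27·(x − 2) + 17·(y − 2) = 0.
Expanding: -27*x + 17*y + 20 = 0.


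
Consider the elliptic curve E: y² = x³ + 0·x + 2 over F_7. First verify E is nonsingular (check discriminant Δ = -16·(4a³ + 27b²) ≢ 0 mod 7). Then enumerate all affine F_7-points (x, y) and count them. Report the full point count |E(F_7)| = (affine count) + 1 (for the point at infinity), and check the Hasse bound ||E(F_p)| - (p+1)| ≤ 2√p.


Affine points = {(0, 3), (0, 4), (3, 1), (3, 6), (5, 1), (5, 6), (6, 1), (6, 6)}; affine count = 8; |E(F_7)| = 9.

Discriminant check: Δ ∝ 4a³ + 27b² = 4·0³ + 27·2² = 4·0 + 27·4 ≡ 3 (mod 7). Nonzero ⇒ E is nonsingular.
For each x ∈ F_7, compute rhs = x³ + 0·x + 2 mod 7, then count y ∈ F_7 with y² ≡ rhs.
  x = 0: rhs = 2, matching y values: 3, 4 (2 points).
  x = 1: rhs = 3, matching y values: none (0 points).
  x = 2: rhs = 3, matching y values: none (0 points).
  x = 3: rhs = 1, matching y values: 1, 6 (2 points).
  x = 4: rhs = 3, matching y values: none (0 points).
  x = 5: rhs = 1, matching y values: 1, 6 (2 points).
  x = 6: rhs = 1, matching y values: 1, 6 (2 points).
Total affine count: 8.
Full point count |E(F_7)| = 8 + 1 = 9.
Hasse bound: |9 − (7+1)| = |1| = 1 ≤ 2√7 ≈ 5.2915 ✓.


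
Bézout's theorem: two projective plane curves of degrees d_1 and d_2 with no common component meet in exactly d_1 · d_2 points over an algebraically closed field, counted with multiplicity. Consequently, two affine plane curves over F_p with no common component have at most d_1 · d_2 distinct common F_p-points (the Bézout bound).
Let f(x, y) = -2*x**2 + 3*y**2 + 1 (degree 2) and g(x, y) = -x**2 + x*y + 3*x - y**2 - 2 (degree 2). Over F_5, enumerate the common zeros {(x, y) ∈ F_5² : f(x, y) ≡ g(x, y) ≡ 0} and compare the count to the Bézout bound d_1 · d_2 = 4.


Common zeros: {(2, 2), (3, 2)}; count = 2; Bézout bound = 4.

deg(f) = 2, deg(g) = 2, so Bézout bound = 4.
Scan x ∈ F_5. For each x, list the y ∈ F_5 with f(x, y) ≡ 0 and those with g(x, y) ≡ 0 (mod 5); the common zeros in that column are the intersection.
  x = 0: f ≡ 0 at y ∈ ∅; g ≡ 0 at y ∈ ∅; common: ∅.
  x = 1: f ≡ 0 at y ∈ ∅; g ≡ 0 at y ∈ {0, 1}; common: ∅.
  x = 2: f ≡ 0 at y ∈ {2, 3}; g ≡ 0 at y ∈ {0, 2}; common: {2}.
  x = 3: f ≡ 0 at y ∈ {2, 3}; g ≡ 0 at y ∈ {1, 2}; common: {2}.
  x = 4: f ≡ 0 at y ∈ ∅; g ≡ 0 at y ∈ ∅; common: ∅.
Collecting: common zeros = {(2, 2), (3, 2)}, so the count is 2.
Comparison with the Bézout bound: 2 ≤ 4 = deg(f)·deg(g), as expected for curves with no common component (the affine F_5-count falls short of the bound because intersections may lie at infinity, over extension fields, or carry multiplicity).


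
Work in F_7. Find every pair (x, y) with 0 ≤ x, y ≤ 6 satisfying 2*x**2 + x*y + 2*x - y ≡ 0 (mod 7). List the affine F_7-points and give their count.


Affine F_7-points: {(0, 0), (2, 2), (3, 2), (4, 3), (5, 6), (6, 0)}; count = 6.

For each of the 49 pairs (x, y) ∈ F_7², evaluate f(x, y) mod 7. Record the zeros.
  x = 0: [0↦0, 1↦6, 2↦5, 3↦4, 4↦3, 5↦2, 6↦1]  zeros at y ∈ {0}
  x = 1: [0↦4, 1↦4, 2↦4, 3↦4, 4↦4, 5↦4, 6↦4]  zeros at y ∈ ∅
  x = 2: [0↦5, 1↦6, 2↦0, 3↦1, 4↦2, 5↦3, 6↦4]  zeros at y ∈ {2}
  x = 3: [0↦3, 1↦5, 2↦0, 3↦2, 4↦4, 5↦6, 6↦1]  zeros at y ∈ {2}
  x = 4: [0↦5, 1↦1, 2↦4, 3↦0, 4↦3, 5↦6, 6↦2]  zeros at y ∈ {3}
  x = 5: [0↦4, 1↦1, 2↦5, 3↦2, 4↦6, 5↦3, 6↦0]  zeros at y ∈ {6}
  x = 6: [0↦0, 1↦5, 2↦3, 3↦1, 4↦6, 5↦4, 6↦2]  zeros at y ∈ {0}
Collecting zeros: affine points = {(0, 0), (2, 2), (3, 2), (4, 3), (5, 6), (6, 0)}.
Total count |C(F_7)_aff| = 6.


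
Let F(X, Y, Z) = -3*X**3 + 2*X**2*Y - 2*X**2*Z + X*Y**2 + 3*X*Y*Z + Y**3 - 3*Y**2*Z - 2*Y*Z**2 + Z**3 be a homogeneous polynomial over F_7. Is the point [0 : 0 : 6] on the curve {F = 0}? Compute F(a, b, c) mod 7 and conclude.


F(0,0,6) ≡ 6 (mod 7); P is NOT on the curve.

Evaluate F(0, 0, 6) term-by-term (mod 7).
  -3*X**3 ↦ -3·0·1·1 = 0
  2*X**2*Y ↦ 2·0·0·1 = 0
  -2*X**2*Z ↦ -2·0·1·6 = 0
  X*Y**2 ↦ 1·0·0·1 = 0
  3*X*Y*Z ↦ 3·0·0·6 = 0
  Y**3 ↦ 1·1·0·1 = 0
  -3*Y**2*Z ↦ -3·1·0·6 = 0
  -2*Y*Z**2 ↦ -2·1·0·36 = 0
  Z**3 ↦ 1·1·1·216 = 216
Sum: F(0, 0, 6) = (0) + (0) + (0) + (0) + (0) + (0) + (0) + (0) + (216) = 216.
Reducing mod 7: 216 ≡ 6 (mod 7).
Since F(a, b, c) ≡ 6 ≠ 0 (mod 7), P does NOT lie on the curve.


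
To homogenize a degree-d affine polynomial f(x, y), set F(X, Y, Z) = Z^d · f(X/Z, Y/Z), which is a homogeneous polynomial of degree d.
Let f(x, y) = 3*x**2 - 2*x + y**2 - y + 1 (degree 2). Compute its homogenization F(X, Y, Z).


F(X, Y, Z) = 3*X**2 - 2*X*Z + Y**2 - Y*Z + Z**2

deg(f) = 2.
Substitute x = X/Z, y = Y/Z into f, then multiply by Z^2.
  monomial 3·x^2·y^0 ↦ 3·X^2·Y^0·Z^0.
  monomial -2·x^1·y^0 ↦ -2·X^1·Y^0·Z^1.
  monomial 1·x^0·y^2 ↦ 1·X^0·Y^2·Z^0.
  monomial -1·x^0·y^1 ↦ -1·X^0·Y^1·Z^1.
  monomial 1·x^0·y^0 ↦ 1·X^0·Y^0·Z^2.
Collecting: F(X, Y, Z) = 3*X**2 - 2*X*Z + Y**2 - Y*Z + Z**2.


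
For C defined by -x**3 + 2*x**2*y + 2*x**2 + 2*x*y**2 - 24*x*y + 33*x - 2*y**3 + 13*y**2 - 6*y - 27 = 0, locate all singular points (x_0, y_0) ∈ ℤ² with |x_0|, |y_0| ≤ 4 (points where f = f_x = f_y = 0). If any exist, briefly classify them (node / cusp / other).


Singular points: {(3, 3)}; classification: node.

Compute partial derivatives:
  f_x = -3*x**2 + 4*x*y + 4*x + 2*y**2 - 24*y + 33.
  f_y = 2*x**2 + 4*x*y - 24*x - 6*y**2 + 26*y - 6.
Scan x_0 ∈ {−4, ..., 4}. For each x_0, f_y(x_0, y) is a polynomial in y; find its integer roots y ∈ {−4, ..., 4}, then test f_x and f at those candidates.
  x = -4: f_y(-4, y) = -6*y**2 + 10*y + 122; no integer root y with |y| ≤ 4.
  x = -3: f_y(-3, y) = -6*y**2 + 14*y + 84; no integer root y with |y| ≤ 4.
  x = -2: f_y(-2, y) = -6*y**2 + 18*y + 50; no integer root y with |y| ≤ 4.
  x = -1: f_y(-1, y) = -6*y**2 + 22*y + 20; no integer root y with |y| ≤ 4.
  x = 0: f_y(0, y) = -6*y**2 + 26*y - 6; no integer root y with |y| ≤ 4.
  x = 1: f_y(1, y) = -6*y**2 + 30*y - 28; no integer root y with |y| ≤ 4.
  x = 2: f_y(2, y) = -6*y**2 + 34*y - 46; no integer root y with |y| ≤ 4.
  x = 3: f_y(3, y) = -6*y**2 + 38*y - 60; vanishes at y ∈ {3}. (3, 3): f_x = 0, f = 0 — SINGULAR.
  x = 4: f_y(4, y) = -6*y**2 + 42*y - 70; no integer root y with |y| ≤ 4.
Only singular point on the grid: (3, 3).
Classify: substitute x = 3 + u, y = 3 + v and expand: f = -u**3 + 2*u**2*v - u**2 + 2*u*v**2 - 2*v**3 + v**2.
No constant or linear terms (consistent with a singular point). Quadratic part: -u**2 + v**2. Cubic part: -u**3 + 2*u**2*v + 2*u*v**2 - 2*v**3.
The quadratic part v**2 - u**2 = (v − u)(v + u) splits into two distinct linear factors, so there are two distinct tangent lines y − 3 = ±(x − 3) — this is a node (ordinary double point).
Classification: node.
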